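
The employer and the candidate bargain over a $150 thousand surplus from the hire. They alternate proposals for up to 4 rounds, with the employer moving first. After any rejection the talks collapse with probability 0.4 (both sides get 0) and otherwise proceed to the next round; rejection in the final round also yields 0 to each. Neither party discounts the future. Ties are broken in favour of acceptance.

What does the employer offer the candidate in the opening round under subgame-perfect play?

68.4

By backward induction:
Round 4 (the candidate proposes): rejection yields 0 for the employer; the candidate offers 0 and keeps 150.
Round 3 (the employer proposes): rejecting gives the candidate an expected 0.6 × 150 = 90; the employer offers that and keeps 60.
Round 2 (the candidate proposes): rejecting gives the employer an expected 0.6 × 60 = 36, so the candidate offers 36, keeping 114.
Round 1 (the employer proposes): rejecting gives the candidate an expected 0.6 × 114 = 68.4. The employer offers 68.4 and keeps 150 − 68.4 = 81.6.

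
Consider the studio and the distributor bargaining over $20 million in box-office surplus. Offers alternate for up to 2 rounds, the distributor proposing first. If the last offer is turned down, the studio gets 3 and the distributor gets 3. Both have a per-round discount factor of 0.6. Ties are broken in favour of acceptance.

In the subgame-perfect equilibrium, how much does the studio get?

Round 2 (the studio proposes): the distributor gets 3 if talks fail, so the studio offers 3 and keeps 17.
Round 1 (the distributor proposes): the studio can get 17 next round, worth 0.6 × 17 = 10.2 now. The distributor offers 10.2 and keeps 20 − 10.2 = 9.8.

10.2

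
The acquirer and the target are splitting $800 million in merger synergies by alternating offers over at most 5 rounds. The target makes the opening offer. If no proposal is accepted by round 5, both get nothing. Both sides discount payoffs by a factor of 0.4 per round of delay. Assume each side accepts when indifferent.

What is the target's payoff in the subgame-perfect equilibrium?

By backward induction:
Round 5 (the target proposes): the acquirer will accept anything ≥ 0, so the target offers 0 and keeps 800.
Round 4 (the acquirer proposes): the target can get 800 next round, worth 0.4 × 800 = 320 now, so the acquirer offers 320, keeping 480.
Round 3 (the target proposes): the acquirer can get 480 next round, worth 0.4 × 480 = 192 now. The target offers 192 and keeps 800 − 192 = 608.
Round 2 (the acquirer proposes): the target can get 608 next round, worth 0.4 × 608 = 243.2 now. The acquirer offers 243.2 and keeps 800 − 243.2 = 556.8.
Round 1 (the target proposes): the acquirer can get 556.8 next round, worth 0.4 × 556.8 = 222.72 now. The target offers 222.72 and keeps 800 − 222.72 = 577.28.

577.28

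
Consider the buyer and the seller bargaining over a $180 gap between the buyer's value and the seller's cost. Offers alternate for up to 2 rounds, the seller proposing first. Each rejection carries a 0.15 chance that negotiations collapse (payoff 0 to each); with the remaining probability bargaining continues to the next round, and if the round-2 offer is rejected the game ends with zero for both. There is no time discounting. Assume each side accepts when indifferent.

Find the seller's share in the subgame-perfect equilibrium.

27

By backward induction:
Round 2 (the buyer proposes): rejection yields 0 for the seller; the buyer offers 0 and keeps 180.
Round 1 (the seller proposes): rejecting gives the buyer an expected 0.85 × 180 = 153. The seller offers 153 and keeps 180 − 153 = 27.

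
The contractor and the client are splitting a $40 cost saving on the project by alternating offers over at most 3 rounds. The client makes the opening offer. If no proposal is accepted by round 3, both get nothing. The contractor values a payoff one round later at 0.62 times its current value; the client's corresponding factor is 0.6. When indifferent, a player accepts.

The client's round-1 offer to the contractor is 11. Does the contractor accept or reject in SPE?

Round 3 (the client proposes): rejection yields 0 for the contractor; the client offers 0 and keeps 40.
Round 2 (the contractor proposes): the client can get 40 next round, worth 0.6 × 40 = 24 now, so the contractor offers 24, keeping 16.
So by rejecting in round 1, the contractor gets 16 next round, worth 0.62 × 16 = 9.92 now.
Offer 11 ≥ 9.92, so the contractor accepts.

Accept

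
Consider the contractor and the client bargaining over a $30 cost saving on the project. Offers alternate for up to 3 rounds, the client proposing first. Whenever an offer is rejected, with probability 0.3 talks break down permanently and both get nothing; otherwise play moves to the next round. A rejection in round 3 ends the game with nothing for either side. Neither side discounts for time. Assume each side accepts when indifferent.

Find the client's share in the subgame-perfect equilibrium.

Round 3 (the client proposes): rejection yields 0 for the contractor; the client offers 0 and keeps 30.
Round 2 (the contractor proposes): rejecting gives the client an expected 0.7 × 30 = 21, so the contractor offers 21, keeping 9.
Round 1 (the client proposes): rejecting gives the contractor an expected 0.7 × 9 = 6.3. The client offers 6.3 and keeps 30 − 6.3 = 23.7.

23.7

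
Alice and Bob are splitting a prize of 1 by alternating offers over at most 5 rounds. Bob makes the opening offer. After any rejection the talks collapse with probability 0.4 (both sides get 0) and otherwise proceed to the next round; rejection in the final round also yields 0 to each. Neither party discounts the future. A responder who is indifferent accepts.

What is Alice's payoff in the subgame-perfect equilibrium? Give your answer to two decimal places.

0.33

By backward induction:
Round 5 (Bob proposes): Alice will accept anything ≥ 0, so Bob offers 0 and keeps 1.
Round 4 (Alice proposes): rejecting gives Bob an expected 0.6 × 1 = 0.6. Alice offers 0.6 and keeps 1 − 0.6 = 0.4.
Round 3 (Bob proposes): rejecting gives Alice an expected 0.6 × 0.4 = 0.24; Bob offers that and keeps 0.76.
Round 2 (Alice proposes): rejecting gives Bob an expected 0.6 × 0.76 = 0.456, so Alice offers 0.456, keeping 0.544.
Round 1 (Bob proposes): rejecting gives Alice an expected 0.6 × 0.544 = 0.3264, so Bob offers 0.3264, keeping 0.6736.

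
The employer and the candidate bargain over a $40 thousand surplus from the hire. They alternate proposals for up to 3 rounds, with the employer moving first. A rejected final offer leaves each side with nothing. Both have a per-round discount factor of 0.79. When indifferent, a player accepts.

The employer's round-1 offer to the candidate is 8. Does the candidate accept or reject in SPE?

Accept

Work out the candidate's continuation value if the offer is rejected.
Round 3 (the employer proposes): the candidate will accept anything ≥ 0, so the employer offers 0 and keeps 40.
Round 2 (the candidate proposes): the employer can get 40 next round, worth 0.79 × 40 = 31.6 now. The candidate offers 31.6 and keeps 40 − 31.6 = 8.4.
So by rejecting in round 1, the candidate gets 8.4 next round, worth 0.79 × 8.4 = 6.636 now.
Offer 8 ≥ 6.636, so the candidate accepts.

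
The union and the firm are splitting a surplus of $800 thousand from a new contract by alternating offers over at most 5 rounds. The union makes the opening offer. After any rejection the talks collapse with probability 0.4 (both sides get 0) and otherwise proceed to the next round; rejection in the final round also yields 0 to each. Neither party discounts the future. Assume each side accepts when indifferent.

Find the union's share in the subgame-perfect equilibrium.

By backward induction:
Round 5 (the union proposes): rejection yields 0 for the firm; the union offers 0 and keeps 800.
Round 4 (the firm proposes): rejecting gives the union an expected 0.6 × 800 = 480; the firm offers that and keeps 320.
Round 3 (the union proposes): rejecting gives the firm an expected 0.6 × 320 = 192. The union offers 192 and keeps 800 − 192 = 608.
Round 2 (the firm proposes): rejecting gives the union an expected 0.6 × 608 = 364.8; the firm offers that and keeps 435.2.
Round 1 (the union proposes): rejecting gives the firm an expected 0.6 × 435.2 = 261.12; the union offers that and keeps 538.88.

538.88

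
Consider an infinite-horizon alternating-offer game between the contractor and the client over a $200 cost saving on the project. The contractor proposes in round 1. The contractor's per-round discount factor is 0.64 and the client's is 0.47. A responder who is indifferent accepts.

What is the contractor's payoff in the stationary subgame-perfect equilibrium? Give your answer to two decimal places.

When the contractor proposes, the client accepts any offer worth at least 0.47 times what the client would get by proposing next round; and vice versa.
This gives x = 200 − 0.47y and y = 200 − 0.64x, where x and y are each side's share when it proposes.
Hence (1 − 0.47·0.64)x = 200(1 − 0.47), i.e. 0.6992·x = 106.
x ≈ 151.6018; the client's share is 200 − x ≈ 48.3982.

151.60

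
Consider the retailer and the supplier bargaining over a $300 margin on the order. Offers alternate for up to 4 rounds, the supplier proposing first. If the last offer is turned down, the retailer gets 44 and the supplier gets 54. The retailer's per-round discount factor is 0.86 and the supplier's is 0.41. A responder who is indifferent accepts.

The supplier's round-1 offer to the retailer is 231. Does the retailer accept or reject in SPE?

Accept

Round 4 (the retailer proposes): the supplier gets 54 if talks fail, so the retailer offers 54 and keeps 246.
Round 3 (the supplier proposes): the retailer can get 246 next round, worth 0.86 × 246 = 211.56 now. The supplier offers 211.56 and keeps 300 − 211.56 = 88.44.
Round 2 (the retailer proposes): the supplier can get 88.44 next round, worth 0.41 × 88.44 = 36.2604 now, so the retailer offers 36.2604, keeping 263.7396.
So by rejecting in round 1, the retailer gets 263.7396 next round, worth 0.86 × 263.7396 = 226.816056 now.
Offer 231 ≥ 226.816056, so the retailer accepts.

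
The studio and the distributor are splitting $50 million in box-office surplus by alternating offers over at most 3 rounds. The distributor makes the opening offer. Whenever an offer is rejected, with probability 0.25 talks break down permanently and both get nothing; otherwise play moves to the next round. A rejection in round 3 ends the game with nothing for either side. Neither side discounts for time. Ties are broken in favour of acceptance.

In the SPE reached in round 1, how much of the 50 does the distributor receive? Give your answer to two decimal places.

Round 3 (the distributor proposes): the studio will accept anything ≥ 0, so the distributor offers 0 and keeps 50.
Round 2 (the studio proposes): rejecting gives the distributor an expected 0.75 × 50 = 37.5; the studio offers that and keeps 12.5.
Round 1 (the distributor proposes): rejecting gives the studio an expected 0.75 × 12.5 = 9.375; the distributor offers that and keeps 40.625.

40.63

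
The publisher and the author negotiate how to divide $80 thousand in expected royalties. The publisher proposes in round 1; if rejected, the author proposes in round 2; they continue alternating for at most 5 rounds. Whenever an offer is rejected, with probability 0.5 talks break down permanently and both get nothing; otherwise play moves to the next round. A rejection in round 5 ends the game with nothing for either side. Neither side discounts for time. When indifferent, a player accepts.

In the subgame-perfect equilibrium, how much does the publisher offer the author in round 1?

Round 5 (the publisher proposes): the author will accept anything ≥ 0, so the publisher offers 0 and keeps 80.
Round 4 (the author proposes): rejecting gives the publisher an expected 0.5 × 80 = 40. The author offers 40 and keeps 80 − 40 = 40.
Round 3 (the publisher proposes): rejecting gives the author an expected 0.5 × 40 = 20, so the publisher offers 20, keeping 60.
Round 2 (the author proposes): rejecting gives the publisher an expected 0.5 × 60 = 30; the author offers that and keeps 50.
Round 1 (the publisher proposes): rejecting gives the author an expected 0.5 × 50 = 25; the publisher offers that and keeps 55.

25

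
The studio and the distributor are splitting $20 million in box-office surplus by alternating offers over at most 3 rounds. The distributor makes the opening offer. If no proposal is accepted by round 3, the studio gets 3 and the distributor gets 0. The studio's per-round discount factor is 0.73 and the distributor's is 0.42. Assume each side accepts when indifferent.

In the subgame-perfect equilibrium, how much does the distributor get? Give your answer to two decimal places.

Work backward from the last round.
Round 3 (the distributor proposes): the studio gets 3 if talks fail, so the distributor offers 3 and keeps 17.
Round 2 (the studio proposes): the distributor can get 17 next round, worth 0.42 × 17 = 7.14 now. The studio offers 7.14 and keeps 20 − 7.14 = 12.86.
Round 1 (the distributor proposes): the studio can get 12.86 next round, worth 0.73 × 12.86 = 9.3878 now; the distributor offers that and keeps 10.6122.

10.61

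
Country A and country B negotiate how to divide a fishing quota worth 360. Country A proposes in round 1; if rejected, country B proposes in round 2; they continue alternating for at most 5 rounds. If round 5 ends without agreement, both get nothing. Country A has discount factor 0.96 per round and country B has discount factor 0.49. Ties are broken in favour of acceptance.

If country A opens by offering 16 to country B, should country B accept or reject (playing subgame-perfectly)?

Accept

Work out country B's continuation value if the offer is rejected.
Round 5 (country A proposes): rejection yields 0 for country B; country A offers 0 and keeps 360.
Round 4 (country B proposes): country A can get 360 next round, worth 0.96 × 360 = 345.6 now; country B offers that and keeps 14.4.
Round 3 (country A proposes): country B can get 14.4 next round, worth 0.49 × 14.4 = 7.056 now; country A offers that and keeps 352.944.
Round 2 (country B proposes): country A can get 352.944 next round, worth 0.96 × 352.944 = 338.82624 now, so country B offers 338.82624, keeping 21.17376.
So by rejecting in round 1, country B gets 21.17376 next round, worth 0.49 × 21.17376 = 10.3751424 now.
Offer 16 ≥ 10.3751424, so country B accepts.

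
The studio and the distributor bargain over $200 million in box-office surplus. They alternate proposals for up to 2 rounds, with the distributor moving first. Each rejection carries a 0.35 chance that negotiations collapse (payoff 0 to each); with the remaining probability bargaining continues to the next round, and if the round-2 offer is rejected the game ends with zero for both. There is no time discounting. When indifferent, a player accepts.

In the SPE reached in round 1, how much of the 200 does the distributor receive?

70

By backward induction:
Round 2 (the studio proposes): rejection yields 0 for the distributor; the studio offers 0 and keeps 200.
Round 1 (the distributor proposes): rejecting gives the studio an expected 0.65 × 200 = 130, so the distributor offers 130, keeping 70.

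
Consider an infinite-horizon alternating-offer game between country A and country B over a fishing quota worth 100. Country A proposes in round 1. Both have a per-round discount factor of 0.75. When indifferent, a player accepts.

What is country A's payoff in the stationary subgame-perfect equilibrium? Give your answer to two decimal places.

In a stationary SPE each proposer offers the other exactly their discounted continuation value.
If country A keeps x when proposing and country B keeps y when proposing, then x = 100 − 0.75y and y = 100 − 0.75x.
Solving: x = 100(1 − 0.75) / (1 − 0.75·0.75) = 25 / 0.4375 ≈ 57.1429.
Country B gets 100 − 57.1429 ≈ 42.8571.

57.14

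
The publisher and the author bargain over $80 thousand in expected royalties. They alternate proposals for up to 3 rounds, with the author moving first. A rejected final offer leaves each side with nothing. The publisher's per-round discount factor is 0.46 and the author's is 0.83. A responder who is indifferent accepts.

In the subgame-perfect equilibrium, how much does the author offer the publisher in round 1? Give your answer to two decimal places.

Round 3 (the author proposes): rejection yields 0 for the publisher; the author offers 0 and keeps 80.
Round 2 (the publisher proposes): the author can get 80 next round, worth 0.83 × 80 = 66.4 now, so the publisher offers 66.4, keeping 13.6.
Round 1 (the author proposes): the publisher can get 13.6 next round, worth 0.46 × 13.6 = 6.256 now. The author offers 6.256 and keeps 80 − 6.256 = 73.744.

6.26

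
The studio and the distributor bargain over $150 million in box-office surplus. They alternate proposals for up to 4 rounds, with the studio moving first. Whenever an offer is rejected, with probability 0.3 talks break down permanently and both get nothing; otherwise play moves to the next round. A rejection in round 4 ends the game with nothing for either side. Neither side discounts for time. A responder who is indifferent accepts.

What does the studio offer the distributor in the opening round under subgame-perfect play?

By backward induction:
Round 4 (the distributor proposes): the studio will accept anything ≥ 0, so the distributor offers 0 and keeps 150.
Round 3 (the studio proposes): rejecting gives the distributor an expected 0.7 × 150 = 105. The studio offers 105 and keeps 150 − 105 = 45.
Round 2 (the distributor proposes): rejecting gives the studio an expected 0.7 × 45 = 31.5. The distributor offers 31.5 and keeps 150 − 31.5 = 118.5.
Round 1 (the studio proposes): rejecting gives the distributor an expected 0.7 × 118.5 = 82.95, so the studio offers 82.95, keeping 67.05.

82.95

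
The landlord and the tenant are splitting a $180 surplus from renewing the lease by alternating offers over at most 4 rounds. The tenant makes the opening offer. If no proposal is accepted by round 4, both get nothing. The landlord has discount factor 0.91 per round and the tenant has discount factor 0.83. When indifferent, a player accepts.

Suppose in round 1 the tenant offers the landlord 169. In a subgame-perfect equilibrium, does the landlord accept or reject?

Accept

Round 4 (the landlord proposes): the tenant will accept anything ≥ 0, so the landlord offers 0 and keeps 180.
Round 3 (the tenant proposes): the landlord can get 180 next round, worth 0.91 × 180 = 163.8 now; the tenant offers that and keeps 16.2.
Round 2 (the landlord proposes): the tenant can get 16.2 next round, worth 0.83 × 16.2 = 13.446 now, so the landlord offers 13.446, keeping 166.554.
So by rejecting in round 1, the landlord gets 166.554 next round, worth 0.91 × 166.554 = 151.56414 now.
Offer 169 ≥ 151.56414, so the landlord accepts.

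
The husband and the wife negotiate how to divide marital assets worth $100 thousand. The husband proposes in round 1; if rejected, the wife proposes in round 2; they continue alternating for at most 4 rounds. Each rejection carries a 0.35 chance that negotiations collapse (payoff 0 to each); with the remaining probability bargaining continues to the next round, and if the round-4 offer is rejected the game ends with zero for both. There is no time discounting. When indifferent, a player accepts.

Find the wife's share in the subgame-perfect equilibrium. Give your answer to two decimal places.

50.21

By backward induction:
Round 4 (the wife proposes): the husband will accept anything ≥ 0, so the wife offers 0 and keeps 100.
Round 3 (the husband proposes): rejecting gives the wife an expected 0.65 × 100 = 65, so the husband offers 65, keeping 35.
Round 2 (the wife proposes): rejecting gives the husband an expected 0.65 × 35 = 22.75. The wife offers 22.75 and keeps 100 − 22.75 = 77.25.
Round 1 (the husband proposes): rejecting gives the wife an expected 0.65 × 77.25 = 50.2125; the husband offers that and keeps 49.7875.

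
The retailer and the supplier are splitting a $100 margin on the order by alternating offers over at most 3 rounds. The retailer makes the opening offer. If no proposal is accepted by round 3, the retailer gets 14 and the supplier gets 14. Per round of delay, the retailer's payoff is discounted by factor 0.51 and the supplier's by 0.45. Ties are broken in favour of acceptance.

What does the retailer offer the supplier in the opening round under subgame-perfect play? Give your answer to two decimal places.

Solve by backward induction from round 3.
Round 3 (the retailer proposes): the supplier gets 14 if talks fail, so the retailer offers 14 and keeps 86.
Round 2 (the supplier proposes): the retailer can get 86 next round, worth 0.51 × 86 = 43.86 now; the supplier offers that and keeps 56.14.
Round 1 (the retailer proposes): the supplier can get 56.14 next round, worth 0.45 × 56.14 = 25.263 now, so the retailer offers 25.263, keeping 74.737.

25.26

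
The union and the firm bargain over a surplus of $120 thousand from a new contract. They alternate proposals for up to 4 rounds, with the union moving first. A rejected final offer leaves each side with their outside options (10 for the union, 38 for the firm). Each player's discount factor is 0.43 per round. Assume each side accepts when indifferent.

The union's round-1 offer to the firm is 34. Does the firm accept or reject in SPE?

Round 4 (the firm proposes): the union gets 10 if talks fail, so the firm offers 10 and keeps 110.
Round 3 (the union proposes): the firm can get 110 next round, worth 0.43 × 110 = 47.3 now, so the union offers 47.3, keeping 72.7.
Round 2 (the firm proposes): the union can get 72.7 next round, worth 0.43 × 72.7 = 31.261 now. The firm offers 31.261 and keeps 120 − 31.261 = 88.739.
So by rejecting in round 1, the firm gets 88.739 next round, worth 0.43 × 88.739 = 38.15777 now.
Offer 34 < 38.15777, so the firm rejects.

Reject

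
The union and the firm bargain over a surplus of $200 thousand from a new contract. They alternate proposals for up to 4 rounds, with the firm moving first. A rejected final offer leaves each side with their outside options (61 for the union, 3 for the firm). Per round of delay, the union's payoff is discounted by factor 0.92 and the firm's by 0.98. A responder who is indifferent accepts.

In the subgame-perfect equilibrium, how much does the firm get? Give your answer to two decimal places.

Round 4 (the union proposes): the firm gets 3 if talks fail, so the union offers 3 and keeps 197.
Round 3 (the firm proposes): the union can get 197 next round, worth 0.92 × 197 = 181.24 now. The firm offers 181.24 and keeps 200 − 181.24 = 18.76.
Round 2 (the union proposes): the firm can get 18.76 next round, worth 0.98 × 18.76 = 18.3848 now. The union offers 18.3848 and keeps 200 − 18.3848 = 181.6152.
Round 1 (the firm proposes): the union can get 181.6152 next round, worth 0.92 × 181.6152 = 167.085984 now; the firm offers that and keeps 32.914016.

32.91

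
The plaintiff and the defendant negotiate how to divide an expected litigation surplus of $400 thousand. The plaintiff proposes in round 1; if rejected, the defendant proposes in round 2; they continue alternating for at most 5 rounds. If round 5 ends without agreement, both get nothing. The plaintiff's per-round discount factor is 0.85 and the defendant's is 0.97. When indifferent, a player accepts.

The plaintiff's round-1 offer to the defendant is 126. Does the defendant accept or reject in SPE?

Work out the defendant's continuation value if the offer is rejected.
Round 5 (the plaintiff proposes): rejection yields 0 for the defendant; the plaintiff offers 0 and keeps 400.
Round 4 (the defendant proposes): the plaintiff can get 400 next round, worth 0.85 × 400 = 340 now. The defendant offers 340 and keeps 400 − 340 = 60.
Round 3 (the plaintiff proposes): the defendant can get 60 next round, worth 0.97 × 60 = 58.2 now. The plaintiff offers 58.2 and keeps 400 − 58.2 = 341.8.
Round 2 (the defendant proposes): the plaintiff can get 341.8 next round, worth 0.85 × 341.8 = 290.53 now, so the defendant offers 290.53, keeping 109.47.
So by rejecting in round 1, the defendant gets 109.47 next round, worth 0.97 × 109.47 = 106.1859 now.
Offer 126 ≥ 106.1859, so the defendant accepts.

Accept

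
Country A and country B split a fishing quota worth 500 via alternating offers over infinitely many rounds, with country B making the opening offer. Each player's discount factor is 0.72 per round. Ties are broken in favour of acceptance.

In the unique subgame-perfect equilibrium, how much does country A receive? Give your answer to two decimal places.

Let x be country B's share when country B proposes and y be country A's share when country A proposes.
Country A accepts iff offered ≥ 0.72·y, so x = 500 − 0.72y. Symmetrically y = 500 − 0.72x.
Substituting: x = 500 − 0.72(500 − 0.72x), giving x(1 − 0.72·0.72) = 500(1 − 0.72).
So x = 500 × 0.28 / 0.4816 ≈ 290.6977, and country A receives 500 − x ≈ 209.3023.

209.30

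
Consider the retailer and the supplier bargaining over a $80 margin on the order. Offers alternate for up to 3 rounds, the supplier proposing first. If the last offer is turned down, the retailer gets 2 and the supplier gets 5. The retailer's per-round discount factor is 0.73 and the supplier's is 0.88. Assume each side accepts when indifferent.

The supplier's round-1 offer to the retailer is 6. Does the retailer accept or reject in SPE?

Reject

Work out the retailer's continuation value if the offer is rejected.
Round 3 (the supplier proposes): the retailer gets 2 if talks fail, so the supplier offers 2 and keeps 78.
Round 2 (the retailer proposes): the supplier can get 78 next round, worth 0.88 × 78 = 68.64 now; the retailer offers that and keeps 11.36.
So by rejecting in round 1, the retailer gets 11.36 next round, worth 0.73 × 11.36 = 8.2928 now.
Offer 6 < 8.2928, so the retailer rejects.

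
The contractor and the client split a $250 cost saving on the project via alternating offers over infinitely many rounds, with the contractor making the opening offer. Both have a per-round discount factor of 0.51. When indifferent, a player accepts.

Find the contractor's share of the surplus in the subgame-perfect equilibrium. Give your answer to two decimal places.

165.56

When the contractor proposes, the client accepts any offer worth at least 0.51 times what the client would get by proposing next round; and vice versa.
This gives x = 250 − 0.51y and y = 250 − 0.51x, where x and y are each side's share when it proposes.
Hence (1 − 0.51·0.51)x = 250(1 − 0.51), i.e. 0.7399·x = 122.5.
x ≈ 165.5629; the client's share is 250 − x ≈ 84.4371.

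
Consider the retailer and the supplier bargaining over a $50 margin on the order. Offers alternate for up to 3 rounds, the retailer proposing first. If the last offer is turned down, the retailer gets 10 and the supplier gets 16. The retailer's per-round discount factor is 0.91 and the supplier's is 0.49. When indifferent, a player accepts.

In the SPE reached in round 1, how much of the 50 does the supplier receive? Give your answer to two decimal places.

9.34

Round 3 (the retailer proposes): the supplier gets 16 if talks fail, so the retailer offers 16 and keeps 34.
Round 2 (the supplier proposes): the retailer can get 34 next round, worth 0.91 × 34 = 30.94 now. The supplier offers 30.94 and keeps 50 − 30.94 = 19.06.
Round 1 (the retailer proposes): the supplier can get 19.06 next round, worth 0.49 × 19.06 = 9.3394 now. The retailer offers 9.3394 and keeps 50 − 9.3394 = 40.6606.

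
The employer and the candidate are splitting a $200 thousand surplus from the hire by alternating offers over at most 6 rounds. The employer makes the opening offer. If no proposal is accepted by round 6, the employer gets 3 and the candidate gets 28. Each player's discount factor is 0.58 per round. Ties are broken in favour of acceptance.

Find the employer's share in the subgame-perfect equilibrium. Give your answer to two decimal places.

Round 6 (the candidate proposes): the employer gets 3 if talks fail, so the candidate offers 3 and keeps 197.
Round 5 (the employer proposes): the candidate can get 197 next round, worth 0.58 × 197 = 114.26 now, so the employer offers 114.26, keeping 85.74.
Round 4 (the candidate proposes): the employer can get 85.74 next round, worth 0.58 × 85.74 = 49.7292 now. The candidate offers 49.7292 and keeps 200 − 49.7292 = 150.2708.
Round 3 (the employer proposes): the candidate can get 150.2708 next round, worth 0.58 × 150.2708 = 87.157064 now, so the employer offers 87.157064, keeping 112.842936.
Round 2 (the candidate proposes): the employer can get 112.842936 next round, worth 0.58 × 112.842936 = 65.44890288 now. The candidate offers 65.44890288 and keeps 200 − 65.44890288 = 134.55109712.
Round 1 (the employer proposes): the candidate can get 134.55109712 next round, worth 0.58 × 134.55109712 = 78.0396363296 now, so the employer offers 78.0396363296, keeping 121.9603636704.

121.96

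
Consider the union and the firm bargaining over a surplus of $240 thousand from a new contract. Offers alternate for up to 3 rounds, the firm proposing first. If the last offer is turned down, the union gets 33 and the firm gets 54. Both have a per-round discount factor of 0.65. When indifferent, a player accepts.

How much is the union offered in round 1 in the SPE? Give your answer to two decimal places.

Round 3 (the firm proposes): the union gets 33 if talks fail, so the firm offers 33 and keeps 207.
Round 2 (the union proposes): the firm can get 207 next round, worth 0.65 × 207 = 134.55 now, so the union offers 134.55, keeping 105.45.
Round 1 (the firm proposes): the union can get 105.45 next round, worth 0.65 × 105.45 = 68.5425 now. The firm offers 68.5425 and keeps 240 − 68.5425 = 171.4575.

68.54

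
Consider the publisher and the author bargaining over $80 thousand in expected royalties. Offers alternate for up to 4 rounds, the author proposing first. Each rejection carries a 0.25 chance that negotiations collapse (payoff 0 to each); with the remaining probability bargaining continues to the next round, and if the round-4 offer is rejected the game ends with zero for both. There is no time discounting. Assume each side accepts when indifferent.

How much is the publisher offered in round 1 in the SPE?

48.75

By backward induction:
Round 4 (the publisher proposes): the author will accept anything ≥ 0, so the publisher offers 0 and keeps 80.
Round 3 (the author proposes): rejecting gives the publisher an expected 0.75 × 80 = 60; the author offers that and keeps 20.
Round 2 (the publisher proposes): rejecting gives the author an expected 0.75 × 20 = 15. The publisher offers 15 and keeps 80 − 15 = 65.
Round 1 (the author proposes): rejecting gives the publisher an expected 0.75 × 65 = 48.75, so the author offers 48.75, keeping 31.25.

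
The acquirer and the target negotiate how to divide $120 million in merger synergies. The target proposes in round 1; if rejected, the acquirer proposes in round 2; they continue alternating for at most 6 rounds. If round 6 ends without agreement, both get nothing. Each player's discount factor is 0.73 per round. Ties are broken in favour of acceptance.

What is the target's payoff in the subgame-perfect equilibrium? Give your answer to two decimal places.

Round 6 (the acquirer proposes): rejection yields 0 for the target; the acquirer offers 0 and keeps 120.
Round 5 (the target proposes): the acquirer can get 120 next round, worth 0.73 × 120 = 87.6 now. The target offers 87.6 and keeps 120 − 87.6 = 32.4.
Round 4 (the acquirer proposes): the target can get 32.4 next round, worth 0.73 × 32.4 = 23.652 now. The acquirer offers 23.652 and keeps 120 − 23.652 = 96.348.
Round 3 (the target proposes): the acquirer can get 96.348 next round, worth 0.73 × 96.348 = 70.33404 now, so the target offers 70.33404, keeping 49.66596.
Round 2 (the acquirer proposes): the target can get 49.66596 next round, worth 0.73 × 49.66596 = 36.2561508 now, so the acquirer offers 36.2561508, keeping 83.7438492.
Round 1 (the target proposes): the acquirer can get 83.7438492 next round, worth 0.73 × 83.7438492 = 61.133009916 now. The target offers 61.133009916 and keeps 120 − 61.133009916 = 58.866990084.

58.87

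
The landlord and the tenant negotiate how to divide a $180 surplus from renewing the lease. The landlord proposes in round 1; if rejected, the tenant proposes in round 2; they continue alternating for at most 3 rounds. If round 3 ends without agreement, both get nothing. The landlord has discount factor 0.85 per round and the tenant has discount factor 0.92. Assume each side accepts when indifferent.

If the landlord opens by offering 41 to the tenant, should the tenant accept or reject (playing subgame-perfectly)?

Work out the tenant's continuation value if the offer is rejected.
Round 3 (the landlord proposes): rejection yields 0 for the tenant; the landlord offers 0 and keeps 180.
Round 2 (the tenant proposes): the landlord can get 180 next round, worth 0.85 × 180 = 153 now, so the tenant offers 153, keeping 27.
So by rejecting in round 1, the tenant gets 27 next round, worth 0.92 × 27 = 24.84 now.
Offer 41 ≥ 24.84, so the tenant accepts.

Accept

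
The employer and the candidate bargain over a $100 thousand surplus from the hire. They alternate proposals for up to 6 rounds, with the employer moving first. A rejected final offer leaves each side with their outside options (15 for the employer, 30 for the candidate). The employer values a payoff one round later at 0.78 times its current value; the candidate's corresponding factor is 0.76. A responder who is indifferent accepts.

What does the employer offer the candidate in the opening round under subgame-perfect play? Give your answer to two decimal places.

Solve by backward induction from round 6.
Round 6 (the candidate proposes): the employer gets 15 if talks fail, so the candidate offers 15 and keeps 85.
Round 5 (the employer proposes): the candidate can get 85 next round, worth 0.76 × 85 = 64.6 now, so the employer offers 64.6, keeping 35.4.
Round 4 (the candidate proposes): the employer can get 35.4 next round, worth 0.78 × 35.4 = 27.612 now; the candidate offers that and keeps 72.388.
Round 3 (the employer proposes): the candidate can get 72.388 next round, worth 0.76 × 72.388 = 55.01488 now; the employer offers that and keeps 44.98512.
Round 2 (the candidate proposes): the employer can get 44.98512 next round, worth 0.78 × 44.98512 = 35.0883936 now; the candidate offers that and keeps 64.9116064.
Round 1 (the employer proposes): the candidate can get 64.9116064 next round, worth 0.76 × 64.9116064 = 49.332820864 now; the employer offers that and keeps 50.667179136.

49.33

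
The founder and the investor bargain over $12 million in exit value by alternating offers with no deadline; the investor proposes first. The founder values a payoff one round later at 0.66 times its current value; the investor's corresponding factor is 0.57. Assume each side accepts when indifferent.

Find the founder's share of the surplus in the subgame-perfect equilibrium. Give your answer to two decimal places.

In a stationary SPE each proposer offers the other exactly their discounted continuation value.
If the investor keeps x when proposing and the founder keeps y when proposing, then x = 12 − 0.66y and y = 12 − 0.57x.
Solving: x = 12(1 − 0.66) / (1 − 0.57·0.66) = 4.08 / 0.6238 ≈ 6.5406.
The founder gets 12 − 6.5406 ≈ 5.4594.

5.46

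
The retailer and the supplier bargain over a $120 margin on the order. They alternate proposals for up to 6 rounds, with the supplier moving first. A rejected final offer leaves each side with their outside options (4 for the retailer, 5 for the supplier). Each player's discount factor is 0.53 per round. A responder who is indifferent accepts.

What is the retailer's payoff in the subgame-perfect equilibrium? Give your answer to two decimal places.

By backward induction:
Round 6 (the retailer proposes): the supplier gets 5 if talks fail, so the retailer offers 5 and keeps 115.
Round 5 (the supplier proposes): the retailer can get 115 next round, worth 0.53 × 115 = 60.95 now; the supplier offers that and keeps 59.05.
Round 4 (the retailer proposes): the supplier can get 59.05 next round, worth 0.53 × 59.05 = 31.2965 now; the retailer offers that and keeps 88.7035.
Round 3 (the supplier proposes): the retailer can get 88.7035 next round, worth 0.53 × 88.7035 = 47.012855 now; the supplier offers that and keeps 72.987145.
Round 2 (the retailer proposes): the supplier can get 72.987145 next round, worth 0.53 × 72.987145 = 38.68318685 now; the retailer offers that and keeps 81.31681315.
Round 1 (the supplier proposes): the retailer can get 81.31681315 next round, worth 0.53 × 81.31681315 = 43.0979109695 now, so the supplier offers 43.0979109695, keeping 76.9020890305.

43.10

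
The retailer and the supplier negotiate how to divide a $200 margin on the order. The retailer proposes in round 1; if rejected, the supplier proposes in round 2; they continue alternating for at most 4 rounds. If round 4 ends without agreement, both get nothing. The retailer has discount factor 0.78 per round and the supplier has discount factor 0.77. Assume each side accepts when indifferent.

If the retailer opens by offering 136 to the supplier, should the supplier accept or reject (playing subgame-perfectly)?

Accept

Work out the supplier's continuation value if the offer is rejected.
Round 4 (the supplier proposes): the retailer will accept anything ≥ 0, so the supplier offers 0 and keeps 200.
Round 3 (the retailer proposes): the supplier can get 200 next round, worth 0.77 × 200 = 154 now. The retailer offers 154 and keeps 200 − 154 = 46.
Round 2 (the supplier proposes): the retailer can get 46 next round, worth 0.78 × 46 = 35.88 now; the supplier offers that and keeps 164.12.
So by rejecting in round 1, the supplier gets 164.12 next round, worth 0.77 × 164.12 = 126.3724 now.
Offer 136 ≥ 126.3724, so the supplier accepts.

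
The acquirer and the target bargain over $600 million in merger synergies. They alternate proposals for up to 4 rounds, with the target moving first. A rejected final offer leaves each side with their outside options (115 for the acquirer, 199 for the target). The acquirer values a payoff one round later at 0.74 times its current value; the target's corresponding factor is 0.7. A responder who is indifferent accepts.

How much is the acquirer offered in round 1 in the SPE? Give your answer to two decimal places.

286.91

Round 4 (the acquirer proposes): the target gets 199 if talks fail, so the acquirer offers 199 and keeps 401.
Round 3 (the target proposes): the acquirer can get 401 next round, worth 0.74 × 401 = 296.74 now, so the target offers 296.74, keeping 303.26.
Round 2 (the acquirer proposes): the target can get 303.26 next round, worth 0.7 × 303.26 = 212.282 now, so the acquirer offers 212.282, keeping 387.718.
Round 1 (the target proposes): the acquirer can get 387.718 next round, worth 0.74 × 387.718 = 286.91132 now; the target offers that and keeps 313.08868.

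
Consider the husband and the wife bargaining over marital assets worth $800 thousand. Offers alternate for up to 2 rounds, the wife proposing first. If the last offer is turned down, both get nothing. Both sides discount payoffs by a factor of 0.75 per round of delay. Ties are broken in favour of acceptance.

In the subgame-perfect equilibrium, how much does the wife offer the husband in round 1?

600

Round 2 (the husband proposes): rejection yields 0 for the wife; the husband offers 0 and keeps 800.
Round 1 (the wife proposes): the husband can get 800 next round, worth 0.75 × 800 = 600 now; the wife offers that and keeps 200.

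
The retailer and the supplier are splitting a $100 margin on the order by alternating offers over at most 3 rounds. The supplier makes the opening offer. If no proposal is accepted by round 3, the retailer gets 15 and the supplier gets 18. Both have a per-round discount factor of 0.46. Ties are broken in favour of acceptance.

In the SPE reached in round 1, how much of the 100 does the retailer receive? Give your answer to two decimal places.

28.01

Round 3 (the supplier proposes): the retailer gets 15 if talks fail, so the supplier offers 15 and keeps 85.
Round 2 (the retailer proposes): the supplier can get 85 next round, worth 0.46 × 85 = 39.1 now; the retailer offers that and keeps 60.9.
Round 1 (the supplier proposes): the retailer can get 60.9 next round, worth 0.46 × 60.9 = 28.014 now, so the supplier offers 28.014, keeping 71.986.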